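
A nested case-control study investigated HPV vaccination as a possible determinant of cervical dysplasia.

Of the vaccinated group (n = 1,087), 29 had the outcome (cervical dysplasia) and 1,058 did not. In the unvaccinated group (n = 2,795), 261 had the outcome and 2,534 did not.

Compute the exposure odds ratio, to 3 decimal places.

0.266

From the description: a = 29, b = 1058, c = 261, d = 2534.
OR = (a·d)/(b·c) = (29 × 2534) / (1058 × 261) = 73486 / 276138 = 0.26612
Exposure is associated with lower odds of cervical dysplasia (OR = 0.27 < 1).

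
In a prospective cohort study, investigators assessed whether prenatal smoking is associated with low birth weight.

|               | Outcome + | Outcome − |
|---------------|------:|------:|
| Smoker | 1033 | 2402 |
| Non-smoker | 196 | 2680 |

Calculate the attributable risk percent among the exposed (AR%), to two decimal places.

77.34

Cells: a = 1033, b = 2402, c = 196, d = 2680.
Risk in exposed = 1033/3435 = 0.30073; risk in unexposed = 196/2876 = 0.06815.
RR = 0.30073/0.06815 = 4.41272
AR% = (RR − 1)/RR × 100 = (4.41272 − 1)/4.41272 × 100 = 77.3382%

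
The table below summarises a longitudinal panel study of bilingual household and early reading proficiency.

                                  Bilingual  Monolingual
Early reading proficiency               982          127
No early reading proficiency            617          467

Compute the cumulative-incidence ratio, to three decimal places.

2.872

Reading the table with exposure as columns: a = 982 (Bilingual, case), b = 617 (Bilingual, non-case), c = 127 (Monolingual, case), d = 467.
Risk in exposed = 982/1599 = 0.61413; risk in unexposed = 127/594 = 0.21380.
RR = 0.61413 / 0.21380 = 2.87241
The risk among the exposed is 2.87 times that among the unexposed.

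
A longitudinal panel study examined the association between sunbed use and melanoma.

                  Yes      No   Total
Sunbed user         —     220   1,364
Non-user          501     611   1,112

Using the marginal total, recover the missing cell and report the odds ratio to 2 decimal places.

The missing cell is in the exposed row: 1364 − 220 = 1144.
So a = 1144, b = 220, c = 501, d = 611.
OR = (a·d)/(b·c) = (1144 × 611) / (220 × 501) = 698984 / 110220 = 6.34172

6.34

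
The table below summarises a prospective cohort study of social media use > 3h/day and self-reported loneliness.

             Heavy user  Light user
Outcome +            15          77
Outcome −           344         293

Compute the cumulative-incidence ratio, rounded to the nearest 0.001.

Reading the table with exposure as columns: a = 15 (Heavy user, case), b = 344 (Heavy user, non-case), c = 77 (Light user, case), d = 293.
Risk in exposed = 15/359 = 0.04178; risk in unexposed = 77/370 = 0.20811.
RR = 0.04178 / 0.20811 = 0.20077
The risk is 80% lower among the exposed than among the unexposed.

0.201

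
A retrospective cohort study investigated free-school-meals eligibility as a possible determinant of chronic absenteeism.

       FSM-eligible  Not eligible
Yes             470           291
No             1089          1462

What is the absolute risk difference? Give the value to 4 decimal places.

Reading the table with exposure as columns: a = 470 (FSM-eligible, case), b = 1089 (FSM-eligible, non-case), c = 291 (Not eligible, case), d = 1462.
Risk in exposed = 470/1559 = 0.301475; risk in unexposed = 291/1753 = 0.166001.
Risk difference = 0.301475 − 0.166001 = 0.135474

0.1355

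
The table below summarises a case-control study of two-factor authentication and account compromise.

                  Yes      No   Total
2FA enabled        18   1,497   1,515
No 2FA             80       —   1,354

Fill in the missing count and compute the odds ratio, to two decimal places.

The missing cell is in the unexposed row: 1354 − 80 = 1274.
So a = 18, b = 1497, c = 80, d = 1274.
OR = (a·d)/(b·c) = (18 × 1274) / (1497 × 80) = 22932 / 119760 = 0.19148

0.19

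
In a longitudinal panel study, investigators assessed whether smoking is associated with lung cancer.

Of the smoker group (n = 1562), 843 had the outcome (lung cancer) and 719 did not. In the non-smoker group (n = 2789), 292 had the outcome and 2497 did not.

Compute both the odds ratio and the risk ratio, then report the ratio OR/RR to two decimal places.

1.95

From the description: a = 843, b = 719, c = 292, d = 2497.
OR = (843·2497)/(719·292) = 2104971/209948 = 10.02615
Risk in exposed = 843/1562 = 0.53969; risk in unexposed = 292/2789 = 0.10470; RR = 5.15480
OR/RR = 10.02615 / 5.15480 = 1.94501
The outcome is not rare, so the OR lies further from 1 than the RR.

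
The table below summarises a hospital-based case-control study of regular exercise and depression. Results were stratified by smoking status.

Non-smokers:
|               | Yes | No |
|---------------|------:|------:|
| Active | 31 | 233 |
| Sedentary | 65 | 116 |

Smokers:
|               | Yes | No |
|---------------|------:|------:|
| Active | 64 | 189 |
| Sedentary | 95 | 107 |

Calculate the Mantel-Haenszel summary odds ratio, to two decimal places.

0.31

OR_MH = Σ(aᵢdᵢ/nᵢ) / Σ(bᵢcᵢ/nᵢ), where nᵢ is the stratum total.
Stratum 1 (Non-smokers): n = 445; a·d/n = 31·116/445 = 8.0809; b·c/n = 233·65/445 = 34.0337
Stratum 2 (Smokers): n = 455; a·d/n = 64·107/455 = 15.0505; b·c/n = 189·95/455 = 39.4615
OR_MH = (8.0809 + 15.0505) / (34.0337 + 39.4615) = 23.1314 / 73.4952 = 0.31473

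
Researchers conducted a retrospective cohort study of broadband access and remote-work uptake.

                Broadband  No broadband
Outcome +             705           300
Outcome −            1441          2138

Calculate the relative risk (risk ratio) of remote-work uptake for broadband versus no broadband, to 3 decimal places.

2.670

Reading the table with exposure as columns: a = 705 (Broadband, case), b = 1441 (Broadband, non-case), c = 300 (No broadband, case), d = 2138.
Risk in exposed = 705/2146 = 0.32852; risk in unexposed = 300/2438 = 0.12305.
RR = 0.32852 / 0.12305 = 2.66976
The risk among the exposed is 2.67 times that among the unexposed.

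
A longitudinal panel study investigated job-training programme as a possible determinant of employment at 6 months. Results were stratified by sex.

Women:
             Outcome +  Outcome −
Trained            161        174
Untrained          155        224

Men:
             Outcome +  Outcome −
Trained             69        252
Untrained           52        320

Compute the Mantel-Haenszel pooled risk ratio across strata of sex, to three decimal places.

RR_MH = Σ(aᵢ·n₀ᵢ/nᵢ) / Σ(cᵢ·n₁ᵢ/nᵢ), with n₁ᵢ = aᵢ+bᵢ (exposed), n₀ᵢ = cᵢ+dᵢ (unexposed), nᵢ = n₁ᵢ+n₀ᵢ.
Stratum 1 (Women): n₁ = 335, n₀ = 379, n = 714; a·n₀/n = 161·379/714 = 85.4608; c·n₁/n = 155·335/714 = 72.7241
Stratum 2 (Men): n₁ = 321, n₀ = 372, n = 693; a·n₀/n = 69·372/693 = 37.0390; c·n₁/n = 52·321/693 = 24.0866
RR_MH = (85.4608 + 37.0390) / (72.7241 + 24.0866) = 122.4997 / 96.8107 = 1.26535

1.265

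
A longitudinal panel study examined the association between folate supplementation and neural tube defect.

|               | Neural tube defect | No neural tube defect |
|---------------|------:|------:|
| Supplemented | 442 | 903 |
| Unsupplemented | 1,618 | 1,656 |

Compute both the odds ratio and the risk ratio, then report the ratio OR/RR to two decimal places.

Cells: a = 442, b = 903, c = 1618, d = 1656.
OR = (442·1656)/(903·1618) = 731952/1461054 = 0.50098
Risk in exposed = 442/1345 = 0.32862; risk in unexposed = 1618/3274 = 0.49420; RR = 0.66497
OR/RR = 0.50098 / 0.66497 = 0.75338
The outcome is not rare, so the OR lies further from 1 than the RR.

0.75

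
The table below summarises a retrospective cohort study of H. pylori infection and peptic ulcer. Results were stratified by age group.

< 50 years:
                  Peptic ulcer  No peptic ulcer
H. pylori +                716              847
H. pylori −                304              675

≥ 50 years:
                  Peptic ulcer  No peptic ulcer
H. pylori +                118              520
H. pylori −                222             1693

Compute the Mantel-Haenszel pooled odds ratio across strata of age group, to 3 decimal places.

1.832

OR_MH = Σ(aᵢdᵢ/nᵢ) / Σ(bᵢcᵢ/nᵢ), where nᵢ is the stratum total.
Stratum 1 (< 50 years): n = 2542; a·d/n = 716·675/2542 = 190.1259; b·c/n = 847·304/2542 = 101.2935
Stratum 2 (≥ 50 years): n = 2553; a·d/n = 118·1693/2553 = 78.2507; b·c/n = 520·222/2553 = 45.2174
OR_MH = (190.1259 + 78.2507) / (101.2935 + 45.2174) = 268.3766 / 146.5109 = 1.83179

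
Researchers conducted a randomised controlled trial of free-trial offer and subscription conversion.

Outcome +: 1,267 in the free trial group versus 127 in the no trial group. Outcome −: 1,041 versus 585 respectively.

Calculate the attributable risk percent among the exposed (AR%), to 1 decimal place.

From the description: a = 1267, b = 1041, c = 127, d = 585.
Risk in exposed = 1267/2308 = 0.54896; risk in unexposed = 127/712 = 0.17837.
RR = 0.54896/0.17837 = 3.07763
AR% = (RR − 1)/RR × 100 = (3.07763 − 1)/3.07763 × 100 = 67.5075%

67.5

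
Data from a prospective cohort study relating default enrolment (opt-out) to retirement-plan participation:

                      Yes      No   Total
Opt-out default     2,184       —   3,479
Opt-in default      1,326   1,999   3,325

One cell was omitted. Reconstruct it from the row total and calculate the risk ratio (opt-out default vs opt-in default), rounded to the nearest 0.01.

The missing cell is in the exposed row: 3479 − 2184 = 1295.
So a = 2184, b = 1295, c = 1326, d = 1999.
RR = [a/(a+b)] / [c/(c+d)] = (2184/3479) / (1326/3325) = 0.62777/0.39880 = 1.57415

1.57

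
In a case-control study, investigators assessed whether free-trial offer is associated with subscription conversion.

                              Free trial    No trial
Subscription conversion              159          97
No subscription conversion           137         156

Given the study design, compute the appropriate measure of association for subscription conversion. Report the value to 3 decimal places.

Reading the table with exposure as columns: a = 159 (Free trial, case), b = 137 (Free trial, non-case), c = 97 (No trial, case), d = 156.
This is a case-control study: participants were sampled on outcome status, so risks in the source population cannot be estimated directly — relative risk is not valid here. The odds ratio is the appropriate measure.
OR = (a·d)/(b·c) = (159 × 156) / (137 × 97) = 24804 / 13289 = 1.86651

1.867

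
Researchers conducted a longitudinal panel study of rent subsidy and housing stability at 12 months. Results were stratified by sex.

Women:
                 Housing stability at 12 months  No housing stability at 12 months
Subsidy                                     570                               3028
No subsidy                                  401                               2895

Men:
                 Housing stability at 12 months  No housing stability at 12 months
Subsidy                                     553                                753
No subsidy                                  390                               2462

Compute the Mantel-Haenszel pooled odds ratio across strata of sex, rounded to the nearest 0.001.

OR_MH = Σ(aᵢdᵢ/nᵢ) / Σ(bᵢcᵢ/nᵢ), where nᵢ is the stratum total.
Stratum 1 (Women): n = 6894; a·d/n = 570·2895/6894 = 239.3603; b·c/n = 3028·401/6894 = 176.1282
Stratum 2 (Men): n = 4158; a·d/n = 553·2462/4158 = 327.4377; b·c/n = 753·390/4158 = 70.6277
OR_MH = (239.3603 + 327.4377) / (176.1282 + 70.6277) = 566.7980 / 246.7559 = 2.29700

2.297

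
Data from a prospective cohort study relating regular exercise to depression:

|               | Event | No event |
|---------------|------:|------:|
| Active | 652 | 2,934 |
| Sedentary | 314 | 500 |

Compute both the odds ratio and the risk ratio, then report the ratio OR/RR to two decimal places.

0.75

Cells: a = 652, b = 2934, c = 314, d = 500.
OR = (652·500)/(2934·314) = 326000/921276 = 0.35386
Risk in exposed = 652/3586 = 0.18182; risk in unexposed = 314/814 = 0.38575; RR = 0.47134
OR/RR = 0.35386 / 0.47134 = 0.75075
The outcome is not rare, so the OR lies further from 1 than the RR.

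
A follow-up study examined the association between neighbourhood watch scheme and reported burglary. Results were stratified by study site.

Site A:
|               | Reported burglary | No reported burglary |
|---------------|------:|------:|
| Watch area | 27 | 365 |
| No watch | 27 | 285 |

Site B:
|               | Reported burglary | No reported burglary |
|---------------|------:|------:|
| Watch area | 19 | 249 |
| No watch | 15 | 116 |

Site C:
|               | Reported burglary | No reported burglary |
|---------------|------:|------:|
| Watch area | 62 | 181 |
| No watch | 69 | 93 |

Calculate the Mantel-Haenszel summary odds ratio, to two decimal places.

OR_MH = Σ(aᵢdᵢ/nᵢ) / Σ(bᵢcᵢ/nᵢ), where nᵢ is the stratum total.
Stratum 1 (Site A): n = 704; a·d/n = 27·285/704 = 10.9304; b·c/n = 365·27/704 = 13.9986
Stratum 2 (Site B): n = 399; a·d/n = 19·116/399 = 5.5238; b·c/n = 249·15/399 = 9.3609
Stratum 3 (Site C): n = 405; a·d/n = 62·93/405 = 14.2370; b·c/n = 181·69/405 = 30.8370
OR_MH = (10.9304 + 5.5238 + 14.2370) / (13.9986 + 9.3609 + 30.8370) = 30.6912 / 54.1965 = 0.56630

0.57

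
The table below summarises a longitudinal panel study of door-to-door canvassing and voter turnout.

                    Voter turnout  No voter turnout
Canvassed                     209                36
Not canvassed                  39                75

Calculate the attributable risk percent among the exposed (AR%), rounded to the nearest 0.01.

59.90

Cells: a = 209, b = 36, c = 39, d = 75.
Risk in exposed = 209/245 = 0.85306; risk in unexposed = 39/114 = 0.34211.
RR = 0.85306/0.34211 = 2.49356
AR% = (RR − 1)/RR × 100 = (2.49356 − 1)/2.49356 × 100 = 59.8968%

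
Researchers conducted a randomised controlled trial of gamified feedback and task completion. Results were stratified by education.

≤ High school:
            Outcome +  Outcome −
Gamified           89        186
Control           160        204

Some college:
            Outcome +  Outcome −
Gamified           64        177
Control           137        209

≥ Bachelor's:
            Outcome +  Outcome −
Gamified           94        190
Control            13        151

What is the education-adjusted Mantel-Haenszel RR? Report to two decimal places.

0.92

RR_MH = Σ(aᵢ·n₀ᵢ/nᵢ) / Σ(cᵢ·n₁ᵢ/nᵢ), with n₁ᵢ = aᵢ+bᵢ (exposed), n₀ᵢ = cᵢ+dᵢ (unexposed), nᵢ = n₁ᵢ+n₀ᵢ.
Stratum 1 (≤ High school): n₁ = 275, n₀ = 364, n = 639; a·n₀/n = 89·364/639 = 50.6980; c·n₁/n = 160·275/639 = 68.8576
Stratum 2 (Some college): n₁ = 241, n₀ = 346, n = 587; a·n₀/n = 64·346/587 = 37.7240; c·n₁/n = 137·241/587 = 56.2470
Stratum 3 (≥ Bachelor's): n₁ = 284, n₀ = 164, n = 448; a·n₀/n = 94·164/448 = 34.4107; c·n₁/n = 13·284/448 = 8.2411
RR_MH = (50.6980 + 37.7240 + 34.4107) / (68.8576 + 56.2470 + 8.2411) = 122.8327 / 133.3457 = 0.92116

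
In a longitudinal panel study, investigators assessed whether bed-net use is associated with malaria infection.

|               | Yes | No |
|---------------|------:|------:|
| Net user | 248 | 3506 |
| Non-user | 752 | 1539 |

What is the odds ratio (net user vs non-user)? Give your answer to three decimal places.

0.145

Cells: a = 248, b = 3506, c = 752, d = 1539.
OR = (a·d)/(b·c) = (248 × 1539) / (3506 × 752) = 381672 / 2636512 = 0.14476
Exposure is associated with lower odds of malaria infection (OR = 0.14 < 1).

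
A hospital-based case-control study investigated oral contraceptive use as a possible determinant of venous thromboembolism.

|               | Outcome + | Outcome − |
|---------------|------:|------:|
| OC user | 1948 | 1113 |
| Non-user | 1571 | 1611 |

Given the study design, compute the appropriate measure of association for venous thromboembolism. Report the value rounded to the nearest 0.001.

1.795

Cells: a = 1948, b = 1113, c = 1571, d = 1611.
This is a hospital-based case-control study: participants were sampled on outcome status, so risks in the source population cannot be estimated directly — relative risk is not valid here. The odds ratio is the appropriate measure.
OR = (a·d)/(b·c) = (1948 × 1611) / (1113 × 1571) = 3138228 / 1748523 = 1.79479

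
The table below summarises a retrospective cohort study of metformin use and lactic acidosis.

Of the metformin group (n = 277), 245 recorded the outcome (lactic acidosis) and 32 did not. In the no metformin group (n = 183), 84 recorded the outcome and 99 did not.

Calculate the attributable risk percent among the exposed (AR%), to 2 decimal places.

48.10

From the description: a = 245, b = 32, c = 84, d = 99.
Risk in exposed = 245/277 = 0.88448; risk in unexposed = 84/183 = 0.45902.
RR = 0.88448/0.45902 = 1.92690
AR% = (RR − 1)/RR × 100 = (1.92690 − 1)/1.92690 × 100 = 48.1030%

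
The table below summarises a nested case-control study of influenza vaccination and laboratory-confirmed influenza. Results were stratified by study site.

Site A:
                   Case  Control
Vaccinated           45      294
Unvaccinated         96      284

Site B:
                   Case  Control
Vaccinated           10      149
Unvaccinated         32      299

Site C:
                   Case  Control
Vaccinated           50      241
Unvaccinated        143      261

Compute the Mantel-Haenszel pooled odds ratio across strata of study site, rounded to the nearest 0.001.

0.433

OR_MH = Σ(aᵢdᵢ/nᵢ) / Σ(bᵢcᵢ/nᵢ), where nᵢ is the stratum total.
Stratum 1 (Site A): n = 719; a·d/n = 45·284/719 = 17.7747; b·c/n = 294·96/719 = 39.2545
Stratum 2 (Site B): n = 490; a·d/n = 10·299/490 = 6.1020; b·c/n = 149·32/490 = 9.7306
Stratum 3 (Site C): n = 695; a·d/n = 50·261/695 = 18.7770; b·c/n = 241·143/695 = 49.5871
OR_MH = (17.7747 + 6.1020 + 18.7770) / (39.2545 + 9.7306 + 49.5871) = 42.6537 / 98.5722 = 0.43272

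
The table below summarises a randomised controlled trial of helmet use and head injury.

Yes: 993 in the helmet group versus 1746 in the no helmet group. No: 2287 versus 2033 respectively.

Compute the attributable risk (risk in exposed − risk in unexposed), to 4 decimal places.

From the description: a = 993, b = 2287, c = 1746, d = 2033.
Risk in exposed = 993/3280 = 0.302744; risk in unexposed = 1746/3779 = 0.462027.
Risk difference = 0.302744 − 0.462027 = -0.159283

-0.1593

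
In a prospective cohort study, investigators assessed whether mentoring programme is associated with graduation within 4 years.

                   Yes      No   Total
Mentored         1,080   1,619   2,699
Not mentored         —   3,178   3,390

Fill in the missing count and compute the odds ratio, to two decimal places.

10.00

The missing cell is in the unexposed row: 3390 − 3178 = 212.
So a = 1080, b = 1619, c = 212, d = 3178.
OR = (a·d)/(b·c) = (1080 × 3178) / (1619 × 212) = 3432240 / 343228 = 9.99988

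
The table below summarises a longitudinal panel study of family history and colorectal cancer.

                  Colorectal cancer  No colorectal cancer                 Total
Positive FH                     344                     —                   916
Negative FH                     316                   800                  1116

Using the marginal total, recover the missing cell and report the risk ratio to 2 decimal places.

The missing cell is in the exposed row: 916 − 344 = 572.
So a = 344, b = 572, c = 316, d = 800.
RR = [a/(a+b)] / [c/(c+d)] = (344/916) / (316/1116) = 0.37555/0.28315 = 1.32629

1.33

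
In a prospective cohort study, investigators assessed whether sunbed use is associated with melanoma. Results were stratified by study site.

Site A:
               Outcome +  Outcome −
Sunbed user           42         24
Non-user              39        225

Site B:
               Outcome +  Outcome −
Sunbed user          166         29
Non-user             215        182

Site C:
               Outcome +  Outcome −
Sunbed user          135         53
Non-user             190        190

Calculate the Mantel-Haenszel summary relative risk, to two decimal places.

1.66

RR_MH = Σ(aᵢ·n₀ᵢ/nᵢ) / Σ(cᵢ·n₁ᵢ/nᵢ), with n₁ᵢ = aᵢ+bᵢ (exposed), n₀ᵢ = cᵢ+dᵢ (unexposed), nᵢ = n₁ᵢ+n₀ᵢ.
Stratum 1 (Site A): n₁ = 66, n₀ = 264, n = 330; a·n₀/n = 42·264/330 = 33.6000; c·n₁/n = 39·66/330 = 7.8000
Stratum 2 (Site B): n₁ = 195, n₀ = 397, n = 592; a·n₀/n = 166·397/592 = 111.3209; c·n₁/n = 215·195/592 = 70.8193
Stratum 3 (Site C): n₁ = 188, n₀ = 380, n = 568; a·n₀/n = 135·380/568 = 90.3169; c·n₁/n = 190·188/568 = 62.8873
RR_MH = (33.6000 + 111.3209 + 90.3169) / (7.8000 + 70.8193 + 62.8873) = 235.2378 / 141.5066 = 1.66238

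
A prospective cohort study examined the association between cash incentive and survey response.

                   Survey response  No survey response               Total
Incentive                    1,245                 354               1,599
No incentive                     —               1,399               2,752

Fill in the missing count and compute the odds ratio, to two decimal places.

The missing cell is in the unexposed row: 2752 − 1399 = 1353.
So a = 1245, b = 354, c = 1353, d = 1399.
OR = (a·d)/(b·c) = (1245 × 1399) / (354 × 1353) = 1741755 / 478962 = 3.63652

3.64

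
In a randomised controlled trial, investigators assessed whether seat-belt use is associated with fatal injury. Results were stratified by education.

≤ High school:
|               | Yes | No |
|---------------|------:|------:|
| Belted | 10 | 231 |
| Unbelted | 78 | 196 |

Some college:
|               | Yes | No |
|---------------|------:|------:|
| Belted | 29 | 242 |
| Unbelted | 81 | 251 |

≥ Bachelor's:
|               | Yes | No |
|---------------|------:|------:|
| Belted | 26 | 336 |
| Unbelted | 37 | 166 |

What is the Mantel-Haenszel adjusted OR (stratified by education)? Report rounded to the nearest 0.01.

OR_MH = Σ(aᵢdᵢ/nᵢ) / Σ(bᵢcᵢ/nᵢ), where nᵢ is the stratum total.
Stratum 1 (≤ High school): n = 515; a·d/n = 10·196/515 = 3.8058; b·c/n = 231·78/515 = 34.9864
Stratum 2 (Some college): n = 603; a·d/n = 29·251/603 = 12.0713; b·c/n = 242·81/603 = 32.5075
Stratum 3 (≥ Bachelor's): n = 565; a·d/n = 26·166/565 = 7.6389; b·c/n = 336·37/565 = 22.0035
OR_MH = (3.8058 + 12.0713 + 7.6389) / (34.9864 + 32.5075 + 22.0035) = 23.5161 / 89.4974 = 0.26276

0.26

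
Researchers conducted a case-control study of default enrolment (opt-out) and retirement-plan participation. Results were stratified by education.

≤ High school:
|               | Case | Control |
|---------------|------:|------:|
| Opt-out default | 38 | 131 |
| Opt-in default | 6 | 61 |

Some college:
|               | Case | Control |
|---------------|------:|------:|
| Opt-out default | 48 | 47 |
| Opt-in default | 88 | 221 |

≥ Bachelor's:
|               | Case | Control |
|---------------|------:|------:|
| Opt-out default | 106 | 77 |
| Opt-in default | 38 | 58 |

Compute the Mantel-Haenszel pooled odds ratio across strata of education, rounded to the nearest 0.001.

2.416

OR_MH = Σ(aᵢdᵢ/nᵢ) / Σ(bᵢcᵢ/nᵢ), where nᵢ is the stratum total.
Stratum 1 (≤ High school): n = 236; a·d/n = 38·61/236 = 9.8220; b·c/n = 131·6/236 = 3.3305
Stratum 2 (Some college): n = 404; a·d/n = 48·221/404 = 26.2574; b·c/n = 47·88/404 = 10.2376
Stratum 3 (≥ Bachelor's): n = 279; a·d/n = 106·58/279 = 22.0358; b·c/n = 77·38/279 = 10.4875
OR_MH = (9.8220 + 26.2574 + 22.0358) / (3.3305 + 10.2376 + 10.4875) = 58.1153 / 24.0556 = 2.41588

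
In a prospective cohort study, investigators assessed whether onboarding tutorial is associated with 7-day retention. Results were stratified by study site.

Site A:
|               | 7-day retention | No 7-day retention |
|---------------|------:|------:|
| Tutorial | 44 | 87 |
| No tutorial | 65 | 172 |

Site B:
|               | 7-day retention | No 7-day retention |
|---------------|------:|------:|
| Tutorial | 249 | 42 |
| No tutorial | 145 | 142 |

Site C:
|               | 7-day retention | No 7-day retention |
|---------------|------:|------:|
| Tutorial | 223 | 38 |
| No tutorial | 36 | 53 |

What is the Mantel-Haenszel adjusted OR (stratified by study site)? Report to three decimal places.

3.875

OR_MH = Σ(aᵢdᵢ/nᵢ) / Σ(bᵢcᵢ/nᵢ), where nᵢ is the stratum total.
Stratum 1 (Site A): n = 368; a·d/n = 44·172/368 = 20.5652; b·c/n = 87·65/368 = 15.3668
Stratum 2 (Site B): n = 578; a·d/n = 249·142/578 = 61.1730; b·c/n = 42·145/578 = 10.5363
Stratum 3 (Site C): n = 350; a·d/n = 223·53/350 = 33.7686; b·c/n = 38·36/350 = 3.9086
OR_MH = (20.5652 + 61.1730 + 33.7686) / (15.3668 + 10.5363 + 3.9086) = 115.5068 / 29.8118 = 3.87454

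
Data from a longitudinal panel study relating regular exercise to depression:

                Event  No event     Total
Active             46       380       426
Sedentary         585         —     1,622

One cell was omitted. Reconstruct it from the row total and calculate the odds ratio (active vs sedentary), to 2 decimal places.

0.21

The missing cell is in the unexposed row: 1622 − 585 = 1037.
So a = 46, b = 380, c = 585, d = 1037.
OR = (a·d)/(b·c) = (46 × 1037) / (380 × 585) = 47702 / 222300 = 0.21458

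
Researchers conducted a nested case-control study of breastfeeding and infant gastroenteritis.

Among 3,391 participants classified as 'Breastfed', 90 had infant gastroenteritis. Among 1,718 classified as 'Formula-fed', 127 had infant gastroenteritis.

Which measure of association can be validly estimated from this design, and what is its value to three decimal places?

0.342

From the description: a = 90, b = 3301, c = 127, d = 1591.
This is a nested case-control study: participants were sampled on outcome status, so risks in the source population cannot be estimated directly — relative risk is not valid here. The odds ratio is the appropriate measure.
OR = (a·d)/(b·c) = (90 × 1591) / (3301 × 127) = 143190 / 419227 = 0.34156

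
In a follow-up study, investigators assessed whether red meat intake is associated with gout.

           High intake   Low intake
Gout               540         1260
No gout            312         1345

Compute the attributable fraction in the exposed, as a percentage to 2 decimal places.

Reading the table with exposure as columns: a = 540 (High intake, case), b = 312 (High intake, non-case), c = 1260 (Low intake, case), d = 1345.
Risk in exposed = 540/852 = 0.63380; risk in unexposed = 1260/2605 = 0.48369.
RR = 0.63380/0.48369 = 1.31036
AR% = (RR − 1)/RR × 100 = (1.31036 − 1)/1.31036 × 100 = 23.6852%

23.69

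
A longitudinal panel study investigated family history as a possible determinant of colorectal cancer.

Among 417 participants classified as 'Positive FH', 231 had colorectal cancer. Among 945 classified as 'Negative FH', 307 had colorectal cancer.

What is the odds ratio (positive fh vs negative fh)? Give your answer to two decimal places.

2.58

From the description: a = 231, b = 186, c = 307, d = 638.
OR = (a·d)/(b·c) = (231 × 638) / (186 × 307) = 147378 / 57102 = 2.58096
The odds of colorectal cancer are about 2.58 times as high in the positive fh group.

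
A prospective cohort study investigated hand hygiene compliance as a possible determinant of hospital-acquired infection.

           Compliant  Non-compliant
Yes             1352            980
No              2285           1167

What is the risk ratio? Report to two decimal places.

0.81

Reading the table with exposure as columns: a = 1352 (Compliant, case), b = 2285 (Compliant, non-case), c = 980 (Non-compliant, case), d = 1167.
Risk in exposed = 1352/3637 = 0.37173; risk in unexposed = 980/2147 = 0.45645.
RR = 0.37173 / 0.45645 = 0.81440
The risk is 19% lower among the exposed than among the unexposed.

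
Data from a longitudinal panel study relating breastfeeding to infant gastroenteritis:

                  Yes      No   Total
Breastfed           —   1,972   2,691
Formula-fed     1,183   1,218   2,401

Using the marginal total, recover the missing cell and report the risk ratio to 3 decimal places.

The missing cell is in the exposed row: 2691 − 1972 = 719.
So a = 719, b = 1972, c = 1183, d = 1218.
RR = [a/(a+b)] / [c/(c+d)] = (719/2691) / (1183/2401) = 0.26719/0.49271 = 0.54228

0.542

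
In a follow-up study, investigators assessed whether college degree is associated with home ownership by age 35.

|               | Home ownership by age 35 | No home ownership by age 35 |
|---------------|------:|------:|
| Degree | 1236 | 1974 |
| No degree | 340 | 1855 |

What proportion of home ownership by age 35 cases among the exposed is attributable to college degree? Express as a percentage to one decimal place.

Cells: a = 1236, b = 1974, c = 340, d = 1855.
Risk in exposed = 1236/3210 = 0.38505; risk in unexposed = 340/2195 = 0.15490.
RR = 0.38505/0.15490 = 2.48582
AR% = (RR − 1)/RR × 100 = (2.48582 − 1)/2.48582 × 100 = 59.7718%

59.8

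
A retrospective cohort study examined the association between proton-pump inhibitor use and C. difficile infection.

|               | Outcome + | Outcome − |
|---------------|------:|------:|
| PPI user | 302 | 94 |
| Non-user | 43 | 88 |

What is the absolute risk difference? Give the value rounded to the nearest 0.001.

0.434

Cells: a = 302, b = 94, c = 43, d = 88.
Risk in exposed = 302/396 = 0.762626; risk in unexposed = 43/131 = 0.328244.
Risk difference = 0.762626 − 0.328244 = 0.434382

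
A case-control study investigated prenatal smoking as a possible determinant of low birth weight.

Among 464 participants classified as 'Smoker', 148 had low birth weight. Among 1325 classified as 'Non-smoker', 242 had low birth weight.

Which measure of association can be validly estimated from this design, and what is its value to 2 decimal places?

From the description: a = 148, b = 316, c = 242, d = 1083.
This is a case-control study: participants were sampled on outcome status, so risks in the source population cannot be estimated directly — relative risk is not valid here. The odds ratio is the appropriate measure.
OR = (a·d)/(b·c) = (148 × 1083) / (316 × 242) = 160284 / 76472 = 2.09598

2.10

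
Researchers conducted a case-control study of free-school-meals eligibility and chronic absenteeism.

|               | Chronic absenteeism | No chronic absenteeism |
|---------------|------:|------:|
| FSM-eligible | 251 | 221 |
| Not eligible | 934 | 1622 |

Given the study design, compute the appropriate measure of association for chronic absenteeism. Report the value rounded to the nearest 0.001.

1.972

Cells: a = 251, b = 221, c = 934, d = 1622.
This is a case-control study: participants were sampled on outcome status, so risks in the source population cannot be estimated directly — relative risk is not valid here. The odds ratio is the appropriate measure.
OR = (a·d)/(b·c) = (251 × 1622) / (221 × 934) = 407122 / 206414 = 1.97236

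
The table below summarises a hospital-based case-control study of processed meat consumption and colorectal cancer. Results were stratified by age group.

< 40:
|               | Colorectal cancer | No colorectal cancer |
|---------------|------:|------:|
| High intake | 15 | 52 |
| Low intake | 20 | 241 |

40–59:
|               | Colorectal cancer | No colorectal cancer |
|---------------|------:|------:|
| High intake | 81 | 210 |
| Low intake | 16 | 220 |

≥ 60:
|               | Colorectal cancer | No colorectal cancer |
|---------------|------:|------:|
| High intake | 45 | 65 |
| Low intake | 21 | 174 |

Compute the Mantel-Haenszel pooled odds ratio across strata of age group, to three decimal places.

OR_MH = Σ(aᵢdᵢ/nᵢ) / Σ(bᵢcᵢ/nᵢ), where nᵢ is the stratum total.
Stratum 1 (< 40): n = 328; a·d/n = 15·241/328 = 11.0213; b·c/n = 52·20/328 = 3.1707
Stratum 2 (40–59): n = 527; a·d/n = 81·220/527 = 33.8140; b·c/n = 210·16/527 = 6.3757
Stratum 3 (≥ 60): n = 305; a·d/n = 45·174/305 = 25.6721; b·c/n = 65·21/305 = 4.4754
OR_MH = (11.0213 + 33.8140 + 25.6721) / (3.1707 + 6.3757 + 4.4754) = 70.5075 / 14.0219 = 5.02840

5.028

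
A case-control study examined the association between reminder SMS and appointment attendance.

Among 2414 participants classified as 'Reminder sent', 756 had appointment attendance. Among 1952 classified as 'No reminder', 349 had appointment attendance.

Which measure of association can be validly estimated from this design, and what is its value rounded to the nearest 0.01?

2.09

From the description: a = 756, b = 1658, c = 349, d = 1603.
This is a case-control study: participants were sampled on outcome status, so risks in the source population cannot be estimated directly — relative risk is not valid here. The odds ratio is the appropriate measure.
OR = (a·d)/(b·c) = (756 × 1603) / (1658 × 349) = 1211868 / 578642 = 2.09433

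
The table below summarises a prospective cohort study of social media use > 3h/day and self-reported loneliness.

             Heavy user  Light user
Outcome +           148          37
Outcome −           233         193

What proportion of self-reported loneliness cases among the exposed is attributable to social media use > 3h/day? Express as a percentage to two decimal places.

58.59

Reading the table with exposure as columns: a = 148 (Heavy user, case), b = 233 (Heavy user, non-case), c = 37 (Light user, case), d = 193.
Risk in exposed = 148/381 = 0.38845; risk in unexposed = 37/230 = 0.16087.
RR = 0.38845/0.16087 = 2.41470
AR% = (RR − 1)/RR × 100 = (2.41470 − 1)/2.41470 × 100 = 58.5870%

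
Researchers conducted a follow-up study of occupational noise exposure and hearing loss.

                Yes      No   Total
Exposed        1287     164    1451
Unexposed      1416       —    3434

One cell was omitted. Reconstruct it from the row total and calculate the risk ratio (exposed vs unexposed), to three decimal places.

2.151

The missing cell is in the unexposed row: 3434 − 1416 = 2018.
So a = 1287, b = 164, c = 1416, d = 2018.
RR = [a/(a+b)] / [c/(c+d)] = (1287/1451) / (1416/3434) = 0.88697/0.41235 = 2.15104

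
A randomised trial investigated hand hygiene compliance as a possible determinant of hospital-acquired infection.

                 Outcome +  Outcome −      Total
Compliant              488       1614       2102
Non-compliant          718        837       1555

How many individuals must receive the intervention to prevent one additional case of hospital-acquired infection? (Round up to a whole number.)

5

Risk in treated group = 488/2102 = 0.23216; risk in control = 718/1555 = 0.46174.
Absolute risk reduction = 0.46174 − 0.23216 = 0.22958
NNT = 1 / ARR = 1 / 0.22958 = 4.356 → round up → 5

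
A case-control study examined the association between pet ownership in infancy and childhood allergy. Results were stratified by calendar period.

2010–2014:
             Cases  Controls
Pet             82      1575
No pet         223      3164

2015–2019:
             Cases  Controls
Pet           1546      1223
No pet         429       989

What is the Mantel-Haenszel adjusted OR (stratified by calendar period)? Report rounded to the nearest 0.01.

2.14

OR_MH = Σ(aᵢdᵢ/nᵢ) / Σ(bᵢcᵢ/nᵢ), where nᵢ is the stratum total.
Stratum 1 (2010–2014): n = 5044; a·d/n = 82·3164/5044 = 51.4370; b·c/n = 1575·223/5044 = 69.6322
Stratum 2 (2015–2019): n = 4187; a·d/n = 1546·989/4187 = 365.1765; b·c/n = 1223·429/4187 = 125.3086
OR_MH = (51.4370 + 365.1765) / (69.6322 + 125.3086) = 416.6135 / 194.9408 = 2.13713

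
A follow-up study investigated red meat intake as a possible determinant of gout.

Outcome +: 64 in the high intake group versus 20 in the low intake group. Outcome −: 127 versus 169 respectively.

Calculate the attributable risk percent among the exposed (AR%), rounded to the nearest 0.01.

From the description: a = 64, b = 127, c = 20, d = 169.
Risk in exposed = 64/191 = 0.33508; risk in unexposed = 20/189 = 0.10582.
RR = 0.33508/0.10582 = 3.16649
AR% = (RR − 1)/RR × 100 = (3.16649 − 1)/3.16649 × 100 = 68.4193%

68.42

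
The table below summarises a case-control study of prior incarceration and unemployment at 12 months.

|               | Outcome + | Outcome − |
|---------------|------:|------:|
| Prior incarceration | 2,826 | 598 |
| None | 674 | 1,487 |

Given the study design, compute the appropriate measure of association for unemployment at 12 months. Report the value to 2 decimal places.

10.43

Cells: a = 2826, b = 598, c = 674, d = 1487.
This is a case-control study: participants were sampled on outcome status, so risks in the source population cannot be estimated directly — relative risk is not valid here. The odds ratio is the appropriate measure.
OR = (a·d)/(b·c) = (2826 × 1487) / (598 × 674) = 4202262 / 403052 = 10.42610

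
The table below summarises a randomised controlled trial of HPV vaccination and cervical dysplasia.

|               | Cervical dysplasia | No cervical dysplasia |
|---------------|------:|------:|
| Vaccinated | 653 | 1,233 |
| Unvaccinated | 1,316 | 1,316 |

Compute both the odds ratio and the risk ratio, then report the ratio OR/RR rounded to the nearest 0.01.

Cells: a = 653, b = 1233, c = 1316, d = 1316.
OR = (653·1316)/(1233·1316) = 859348/1622628 = 0.52960
Risk in exposed = 653/1886 = 0.34624; risk in unexposed = 1316/2632 = 0.50000; RR = 0.69247
OR/RR = 0.52960 / 0.69247 = 0.76480
The outcome is not rare, so the OR lies further from 1 than the RR.

0.76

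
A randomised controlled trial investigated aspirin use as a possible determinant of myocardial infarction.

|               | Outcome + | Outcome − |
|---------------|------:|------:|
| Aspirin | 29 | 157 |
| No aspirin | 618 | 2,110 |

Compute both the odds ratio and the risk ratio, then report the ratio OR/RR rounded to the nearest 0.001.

0.916

Cells: a = 29, b = 157, c = 618, d = 2110.
OR = (29·2110)/(157·618) = 61190/97026 = 0.63066
Risk in exposed = 29/186 = 0.15591; risk in unexposed = 618/2728 = 0.22654; RR = 0.68824
OR/RR = 0.63066 / 0.68824 = 0.91633
The outcome is not rare, so the OR lies further from 1 than the RR.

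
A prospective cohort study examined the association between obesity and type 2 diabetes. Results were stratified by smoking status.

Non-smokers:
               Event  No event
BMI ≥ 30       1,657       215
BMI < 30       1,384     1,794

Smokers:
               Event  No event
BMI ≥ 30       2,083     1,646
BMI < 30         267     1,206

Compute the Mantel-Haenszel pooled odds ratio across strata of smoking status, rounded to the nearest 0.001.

OR_MH = Σ(aᵢdᵢ/nᵢ) / Σ(bᵢcᵢ/nᵢ), where nᵢ is the stratum total.
Stratum 1 (Non-smokers): n = 5050; a·d/n = 1657·1794/5050 = 588.6451; b·c/n = 215·1384/5050 = 58.9228
Stratum 2 (Smokers): n = 5202; a·d/n = 2083·1206/5202 = 482.9100; b·c/n = 1646·267/5202 = 84.4833
OR_MH = (588.6451 + 482.9100) / (58.9228 + 84.4833) = 1071.5552 / 143.4060 = 7.47218

7.472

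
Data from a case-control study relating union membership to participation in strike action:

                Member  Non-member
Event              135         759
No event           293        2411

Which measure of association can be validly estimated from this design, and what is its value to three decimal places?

1.464

Reading the table with exposure as columns: a = 135 (Member, case), b = 293 (Member, non-case), c = 759 (Non-member, case), d = 2411.
This is a case-control study: participants were sampled on outcome status, so risks in the source population cannot be estimated directly — relative risk is not valid here. The odds ratio is the appropriate measure.
OR = (a·d)/(b·c) = (135 × 2411) / (293 × 759) = 325485 / 222387 = 1.46360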